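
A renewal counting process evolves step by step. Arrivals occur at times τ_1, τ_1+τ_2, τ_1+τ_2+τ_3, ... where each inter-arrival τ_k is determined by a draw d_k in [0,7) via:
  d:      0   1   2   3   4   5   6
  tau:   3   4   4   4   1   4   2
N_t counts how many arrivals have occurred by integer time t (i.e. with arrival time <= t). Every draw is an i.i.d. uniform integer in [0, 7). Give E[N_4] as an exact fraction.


2724/2401

Inter-arrival values over d=0..6: [3, 4, 4, 4, 1, 4, 2]
Each d has probability 1/7, so the pmf of τ is: f(1) = 1/7, f(2) = 1/7, f(3) = 1/7, f(4) = 4/7
Renewal equation for m(n) = E[N_n]: condition on τ_1 = k (if k <= n, one arrival plus a fresh copy on the remaining n−k steps): m(n) = F(n) + Σ_{k<=n} f(k)·m(n−k), where F(n) = P(τ <= n) and m(0) = 0
m(1) = F(1) = 1/7
m(2) = F(2) + f(1)·m(1) = 2/7 + 1/7·1/7 = 15/49
m(3) = F(3) + f(1)·m(2) + f(2)·m(1) = 3/7 + 1/7·15/49 + 1/7·1/7 = 169/343
m(4) = F(4) + f(1)·m(3) + f(2)·m(2) + f(3)·m(1) = 1 + 1/7·169/343 + 1/7·15/49 + 1/7·1/7 = 2724/2401
E[N_4] = m(4) = 2724/2401


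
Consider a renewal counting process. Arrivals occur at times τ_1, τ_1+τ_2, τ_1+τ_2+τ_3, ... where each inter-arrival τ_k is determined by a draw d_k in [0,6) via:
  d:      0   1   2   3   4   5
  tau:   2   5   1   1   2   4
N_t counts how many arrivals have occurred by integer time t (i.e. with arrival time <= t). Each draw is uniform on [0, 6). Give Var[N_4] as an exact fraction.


Inter-arrival values over d=0..5: [2, 5, 1, 1, 2, 4]
Each d has probability 1/6, so the pmf of τ is: f(1) = 1/3, f(2) = 1/3, f(4) = 1/6, f(5) = 1/6
Let p_n(j) = P(N_n = j), with p_0 = [1]. Condition on τ_1: p_n(0) = P(τ > n), and for j >= 1, p_n(j) = Σ_{k<=n} f(k)·p_{n−k}(j−1)
p_1 = [2/3, 1/3]  (j = 0..1)
p_2 = [1/3, 5/9, 1/9]  (j = 0..2)
p_3 = [1/3, 1/3, 8/27, 1/27]  (j = 0..3)
p_4 = [1/6, 7/18, 8/27, 11/81, 1/81]  (j = 0..4)
E[N_4] = Σ j·p_4(j) = 233/162;  E[N_4²] = Σ j²·p_4(j) = 485/162
Var[N_4] = 485/162 − (233/162)² = 24281/26244

24281/26244


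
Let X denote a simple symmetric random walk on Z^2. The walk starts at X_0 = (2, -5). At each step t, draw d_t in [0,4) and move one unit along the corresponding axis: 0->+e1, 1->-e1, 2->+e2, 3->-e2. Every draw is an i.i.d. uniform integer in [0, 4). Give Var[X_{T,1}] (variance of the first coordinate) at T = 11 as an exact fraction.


11/2

Outcome values over d=0..3: [1, -1, 0, 0]
Σy = 0, Σy² = 2, M = 4
μ = 0/4 = 0,  σ² = 2/4 − (0)² = 1/2
Independent increments: Var[X_11] = 11·σ² = 11·(1/2) = 11/2


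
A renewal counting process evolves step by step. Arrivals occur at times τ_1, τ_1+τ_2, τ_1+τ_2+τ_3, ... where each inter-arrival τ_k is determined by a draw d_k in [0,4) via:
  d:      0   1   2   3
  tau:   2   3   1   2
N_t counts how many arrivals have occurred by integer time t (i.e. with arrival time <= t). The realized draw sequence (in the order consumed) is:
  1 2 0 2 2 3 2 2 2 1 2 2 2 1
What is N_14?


9

draw d_1=1: τ_1=3, arrival time A_1=3
draw d_2=2: τ_2=1, arrival time A_2=4
draw d_3=0: τ_3=2, arrival time A_3=6
draw d_4=2: τ_4=1, arrival time A_4=7
draw d_5=2: τ_5=1, arrival time A_5=8
draw d_6=3: τ_6=2, arrival time A_6=10
draw d_7=2: τ_7=1, arrival time A_7=11
draw d_8=2: τ_8=1, arrival time A_8=12
draw d_9=2: τ_9=1, arrival time A_9=13
draw d_10=1: τ_10=3, arrival time A_10=16
draw d_11=2: τ_11=1, arrival time A_11=17
draw d_12=2: τ_12=1, arrival time A_12=18
draw d_13=2: τ_13=1, arrival time A_13=19
draw d_14=1: τ_14=3, arrival time A_14=22
N_t over t=0..14: 0:0 1:0 2:0 3:1 4:2 5:2 6:3 7:4 8:5 9:5 10:6 11:7 12:8 13:9 14:9


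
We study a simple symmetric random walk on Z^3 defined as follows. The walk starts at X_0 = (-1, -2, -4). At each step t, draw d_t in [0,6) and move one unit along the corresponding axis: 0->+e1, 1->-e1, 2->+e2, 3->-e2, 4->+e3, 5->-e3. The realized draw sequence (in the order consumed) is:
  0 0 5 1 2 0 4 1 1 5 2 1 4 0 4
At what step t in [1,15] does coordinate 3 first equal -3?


15

t=0: X=(-1, -2, -4), d=0 → +e1, X_1=(0, -2, -4)
t=1: X=(0, -2, -4), d=0 → +e1, X_2=(1, -2, -4)
t=2: X=(1, -2, -4), d=5 → -e3, X_3=(1, -2, -5)
t=3: X=(1, -2, -5), d=1 → -e1, X_4=(0, -2, -5)
t=4: X=(0, -2, -5), d=2 → +e2, X_5=(0, -1, -5)
t=5: X=(0, -1, -5), d=0 → +e1, X_6=(1, -1, -5)
t=6: X=(1, -1, -5), d=4 → +e3, X_7=(1, -1, -4)
t=7: X=(1, -1, -4), d=1 → -e1, X_8=(0, -1, -4)
t=8: X=(0, -1, -4), d=1 → -e1, X_9=(-1, -1, -4)
t=9: X=(-1, -1, -4), d=5 → -e3, X_10=(-1, -1, -5)
t=10: X=(-1, -1, -5), d=2 → +e2, X_11=(-1, 0, -5)
t=11: X=(-1, 0, -5), d=1 → -e1, X_12=(-2, 0, -5)
t=12: X=(-2, 0, -5), d=4 → +e3, X_13=(-2, 0, -4)
t=13: X=(-2, 0, -4), d=0 → +e1, X_14=(-1, 0, -4)
t=14: X=(-1, 0, -4), d=4 → +e3, X_15=(-1, 0, -3)


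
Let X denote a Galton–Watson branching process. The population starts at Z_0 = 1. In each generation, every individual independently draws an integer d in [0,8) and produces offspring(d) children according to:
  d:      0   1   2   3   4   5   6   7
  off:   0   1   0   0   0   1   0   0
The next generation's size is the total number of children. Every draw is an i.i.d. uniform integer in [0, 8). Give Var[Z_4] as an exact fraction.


255/65536

Outcome values over d=0..7: [0, 1, 0, 0, 0, 1, 0, 0]
Σy = 2, Σy² = 2, M = 8
μ = 2/8 = 1/4,  σ² = 2/8 − (1/4)² = 3/16
V_0 = 0, E_0 = 1
V_1 = 3/16·E_0 + (1/4)²·V_0 = 3/16;  E_1 = 1/4
V_2 = 3/16·E_1 + (1/4)²·V_1 = 15/256;  E_2 = 1/16
V_3 = 3/16·E_2 + (1/4)²·V_2 = 63/4096;  E_3 = 1/64
V_4 = 3/16·E_3 + (1/4)²·V_3 = 255/65536;  E_4 = 1/256


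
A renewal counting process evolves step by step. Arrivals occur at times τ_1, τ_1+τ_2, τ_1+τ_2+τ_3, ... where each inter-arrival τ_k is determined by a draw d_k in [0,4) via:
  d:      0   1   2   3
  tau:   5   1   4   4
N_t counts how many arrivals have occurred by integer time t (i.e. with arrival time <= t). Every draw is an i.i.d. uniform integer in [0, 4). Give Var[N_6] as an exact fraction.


Inter-arrival values over d=0..3: [5, 1, 4, 4]
Each d has probability 1/4, so the pmf of τ is: f(1) = 1/4, f(4) = 1/2, f(5) = 1/4
Let p_n(j) = P(N_n = j), with p_0 = [1]. Condition on τ_1: p_n(0) = P(τ > n), and for j >= 1, p_n(j) = Σ_{k<=n} f(k)·p_{n−k}(j−1)
p_1 = [3/4, 1/4]  (j = 0..1)
p_2 = [3/4, 3/16, 1/16]  (j = 0..2)
p_3 = [3/4, 3/16, 3/64, 1/64]  (j = 0..3)
p_4 = [1/4, 11/16, 3/64, 3/256, 1/256]  (j = 0..4)
p_5 = [0, 11/16, 19/64, 3/256, 3/1024, 1/1024]  (j = 0..5)
p_6 = [0, 9/16, 21/64, 27/256, 3/1024, 3/4096, 1/4096]  (j = 0..6)
E[N_6] = Σ j·p_6(j) = 6357/4096;  E[N_6²] = Σ j²·p_6(j) = 11871/4096
Var[N_6] = 11871/4096 − (6357/4096)² = 8212167/16777216

8212167/16777216


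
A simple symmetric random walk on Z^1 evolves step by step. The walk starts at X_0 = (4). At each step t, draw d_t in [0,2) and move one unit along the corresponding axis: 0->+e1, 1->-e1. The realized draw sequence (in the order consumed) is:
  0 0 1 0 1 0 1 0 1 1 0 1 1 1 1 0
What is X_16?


(2)

t=0: X=(4), d=0 → +e1, X_1=(5)
t=1: X=(5), d=0 → +e1, X_2=(6)
t=2: X=(6), d=1 → -e1, X_3=(5)
t=3: X=(5), d=0 → +e1, X_4=(6)
t=4: X=(6), d=1 → -e1, X_5=(5)
t=5: X=(5), d=0 → +e1, X_6=(6)
t=6: X=(6), d=1 → -e1, X_7=(5)
t=7: X=(5), d=0 → +e1, X_8=(6)
t=8: X=(6), d=1 → -e1, X_9=(5)
t=9: X=(5), d=1 → -e1, X_10=(4)
t=10: X=(4), d=0 → +e1, X_11=(5)
t=11: X=(5), d=1 → -e1, X_12=(4)
t=12: X=(4), d=1 → -e1, X_13=(3)
t=13: X=(3), d=1 → -e1, X_14=(2)
t=14: X=(2), d=1 → -e1, X_15=(1)
t=15: X=(1), d=0 → +e1, X_16=(2)


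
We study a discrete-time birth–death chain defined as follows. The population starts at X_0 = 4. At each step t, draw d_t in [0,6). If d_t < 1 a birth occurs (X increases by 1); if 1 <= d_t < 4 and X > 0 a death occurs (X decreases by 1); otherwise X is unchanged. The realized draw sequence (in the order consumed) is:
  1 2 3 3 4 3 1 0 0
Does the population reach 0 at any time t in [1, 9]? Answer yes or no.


yes

t=0: X=4, d=1 → death, X_1=3
t=1: X=3, d=2 → death, X_2=2
t=2: X=2, d=3 → death, X_3=1
t=3: X=1, d=3 → death, X_4=0
t=4: X=0, d=4 → hold, X_5=0
t=5: X=0, d=3 → hold, X_6=0
t=6: X=0, d=1 → hold, X_7=0
t=7: X=0, d=0 → birth, X_8=1
t=8: X=1, d=0 → birth, X_9=2


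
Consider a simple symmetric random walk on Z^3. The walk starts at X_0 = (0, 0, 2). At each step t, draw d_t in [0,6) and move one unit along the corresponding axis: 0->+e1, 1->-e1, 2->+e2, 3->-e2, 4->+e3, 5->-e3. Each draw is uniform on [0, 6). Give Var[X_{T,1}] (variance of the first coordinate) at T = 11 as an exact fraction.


Outcome values over d=0..5: [1, -1, 0, 0, 0, 0]
Σy = 0, Σy² = 2, M = 6
μ = 0/6 = 0,  σ² = 2/6 − (0)² = 1/3
Independent increments: Var[X_11] = 11·σ² = 11·(1/3) = 11/3

11/3


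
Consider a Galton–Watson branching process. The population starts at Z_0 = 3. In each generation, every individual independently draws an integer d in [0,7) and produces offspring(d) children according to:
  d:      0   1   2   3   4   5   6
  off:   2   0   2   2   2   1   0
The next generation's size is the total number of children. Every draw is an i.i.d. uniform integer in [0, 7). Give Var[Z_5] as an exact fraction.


Outcome values over d=0..6: [2, 0, 2, 2, 2, 1, 0]
Σy = 9, Σy² = 17, M = 7
μ = 9/7 = 9/7,  σ² = 17/7 − (9/7)² = 38/49
V_0 = 0, E_0 = 3
V_1 = 38/49·E_0 + (9/7)²·V_0 = 114/49;  E_1 = 27/7
V_2 = 38/49·E_1 + (9/7)²·V_1 = 16416/2401;  E_2 = 243/49
V_3 = 38/49·E_2 + (9/7)²·V_2 = 1782162/117649;  E_3 = 2187/343
V_4 = 38/49·E_3 + (9/7)²·V_3 = 172860480/5764801;  E_4 = 19683/2401
V_5 = 38/49·E_4 + (9/7)²·V_4 = 15797536434/282475249;  E_5 = 177147/16807

15797536434/282475249


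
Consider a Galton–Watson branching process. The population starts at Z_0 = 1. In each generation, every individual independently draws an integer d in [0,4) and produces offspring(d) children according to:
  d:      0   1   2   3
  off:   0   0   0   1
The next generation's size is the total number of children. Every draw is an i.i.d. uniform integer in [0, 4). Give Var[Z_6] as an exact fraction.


4095/16777216

Outcome values over d=0..3: [0, 0, 0, 1]
Σy = 1, Σy² = 1, M = 4
μ = 1/4 = 1/4,  σ² = 1/4 − (1/4)² = 3/16
V_0 = 0, E_0 = 1
V_1 = 3/16·E_0 + (1/4)²·V_0 = 3/16;  E_1 = 1/4
V_2 = 3/16·E_1 + (1/4)²·V_1 = 15/256;  E_2 = 1/16
V_3 = 3/16·E_2 + (1/4)²·V_2 = 63/4096;  E_3 = 1/64
V_4 = 3/16·E_3 + (1/4)²·V_3 = 255/65536;  E_4 = 1/256
V_5 = 3/16·E_4 + (1/4)²·V_4 = 1023/1048576;  E_5 = 1/1024
V_6 = 3/16·E_5 + (1/4)²·V_5 = 4095/16777216;  E_6 = 1/4096


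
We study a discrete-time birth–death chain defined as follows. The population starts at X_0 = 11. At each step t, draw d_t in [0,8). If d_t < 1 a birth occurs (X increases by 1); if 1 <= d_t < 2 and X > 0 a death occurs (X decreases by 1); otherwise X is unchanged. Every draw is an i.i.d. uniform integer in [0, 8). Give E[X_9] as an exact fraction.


11

X can drop by at most 1 per step and X_0 = 11 > T = 9, so X_t >= 11 − t >= 2 > 0 for every t <= 9: the floor at 0 (the 'and X > 0' condition) never binds. Hence X_9 = X_0 + Σ_{t<9} Y_t with i.i.d. increments Y_t = y(d_t) ∈ {+1, −1, 0}.
Outcome values over d=0..7: [1, -1, 0, 0, 0, 0, 0, 0]
Σy = 0, Σy² = 2, M = 8
μ = 0/8 = 0,  σ² = 2/8 − (0)² = 1/4
E[X_9] = 11 + 9·(0) = 11


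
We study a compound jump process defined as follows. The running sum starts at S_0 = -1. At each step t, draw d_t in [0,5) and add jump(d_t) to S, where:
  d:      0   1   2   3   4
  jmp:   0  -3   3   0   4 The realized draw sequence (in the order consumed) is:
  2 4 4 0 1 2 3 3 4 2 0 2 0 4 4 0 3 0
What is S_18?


t=0: S=-1, d=2, jump=3, S_1=2
t=1: S=2, d=4, jump=4, S_2=6
t=2: S=6, d=4, jump=4, S_3=10
t=3: S=10, d=0, jump=0, S_4=10
t=4: S=10, d=1, jump=-3, S_5=7
t=5: S=7, d=2, jump=3, S_6=10
t=6: S=10, d=3, jump=0, S_7=10
t=7: S=10, d=3, jump=0, S_8=10
t=8: S=10, d=4, jump=4, S_9=14
t=9: S=14, d=2, jump=3, S_10=17
t=10: S=17, d=0, jump=0, S_11=17
t=11: S=17, d=2, jump=3, S_12=20
t=12: S=20, d=0, jump=0, S_13=20
t=13: S=20, d=4, jump=4, S_14=24
t=14: S=24, d=4, jump=4, S_15=28
t=15: S=28, d=0, jump=0, S_16=28
t=16: S=28, d=3, jump=0, S_17=28
t=17: S=28, d=0, jump=0, S_18=28

28


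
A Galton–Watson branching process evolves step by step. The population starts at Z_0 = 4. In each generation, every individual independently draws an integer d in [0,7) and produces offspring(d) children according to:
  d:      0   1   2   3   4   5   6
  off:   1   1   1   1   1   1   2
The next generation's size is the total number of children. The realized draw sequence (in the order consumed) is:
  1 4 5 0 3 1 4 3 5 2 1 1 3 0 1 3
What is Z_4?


4

gen 0: Z_0=4, draws=[1, 4, 5, 0], offspring=[1, 1, 1, 1], Z_1=4
gen 1: Z_1=4, draws=[3, 1, 4, 3], offspring=[1, 1, 1, 1], Z_2=4
gen 2: Z_2=4, draws=[5, 2, 1, 1], offspring=[1, 1, 1, 1], Z_3=4
gen 3: Z_3=4, draws=[3, 0, 1, 3], offspring=[1, 1, 1, 1], Z_4=4


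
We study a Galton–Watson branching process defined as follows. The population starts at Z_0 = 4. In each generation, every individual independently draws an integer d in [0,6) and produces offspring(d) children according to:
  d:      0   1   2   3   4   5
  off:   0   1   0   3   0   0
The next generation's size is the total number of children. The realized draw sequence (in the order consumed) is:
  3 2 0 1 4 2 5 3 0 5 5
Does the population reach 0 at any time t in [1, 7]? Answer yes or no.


yes

gen 0: Z_0=4, draws=[3, 2, 0, 1], offspring=[3, 0, 0, 1], Z_1=4
gen 1: Z_1=4, draws=[4, 2, 5, 3], offspring=[0, 0, 0, 3], Z_2=3
gen 2: Z_2=3, draws=[0, 5, 5], offspring=[0, 0, 0], Z_3=0
gen 3: Z_3=0, draws=[], offspring=[], Z_4=0
gen 4: Z_4=0, draws=[], offspring=[], Z_5=0
gen 5: Z_5=0, draws=[], offspring=[], Z_6=0
gen 6: Z_6=0, draws=[], offspring=[], Z_7=0


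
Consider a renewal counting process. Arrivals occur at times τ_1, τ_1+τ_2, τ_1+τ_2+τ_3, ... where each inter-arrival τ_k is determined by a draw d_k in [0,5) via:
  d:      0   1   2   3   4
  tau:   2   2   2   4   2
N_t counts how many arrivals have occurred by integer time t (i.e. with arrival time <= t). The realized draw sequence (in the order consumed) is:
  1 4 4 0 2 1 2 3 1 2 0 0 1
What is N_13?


6

draw d_1=1: τ_1=2, arrival time A_1=2
draw d_2=4: τ_2=2, arrival time A_2=4
draw d_3=4: τ_3=2, arrival time A_3=6
draw d_4=0: τ_4=2, arrival time A_4=8
draw d_5=2: τ_5=2, arrival time A_5=10
draw d_6=1: τ_6=2, arrival time A_6=12
draw d_7=2: τ_7=2, arrival time A_7=14
draw d_8=3: τ_8=4, arrival time A_8=18
draw d_9=1: τ_9=2, arrival time A_9=20
draw d_10=2: τ_10=2, arrival time A_10=22
draw d_11=0: τ_11=2, arrival time A_11=24
draw d_12=0: τ_12=2, arrival time A_12=26
draw d_13=1: τ_13=2, arrival time A_13=28
N_t over t=0..13: 0:0 1:0 2:1 3:1 4:2 5:2 6:3 7:3 8:4 9:4 10:5 11:5 12:6 13:6


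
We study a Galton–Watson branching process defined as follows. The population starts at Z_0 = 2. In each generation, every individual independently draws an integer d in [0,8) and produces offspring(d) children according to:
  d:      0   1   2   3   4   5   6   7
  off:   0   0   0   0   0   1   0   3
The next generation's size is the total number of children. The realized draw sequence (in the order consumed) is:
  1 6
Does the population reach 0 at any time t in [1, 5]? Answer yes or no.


yes

gen 0: Z_0=2, draws=[1, 6], offspring=[0, 0], Z_1=0
gen 1: Z_1=0, draws=[], offspring=[], Z_2=0
gen 2: Z_2=0, draws=[], offspring=[], Z_3=0
gen 3: Z_3=0, draws=[], offspring=[], Z_4=0
gen 4: Z_4=0, draws=[], offspring=[], Z_5=0


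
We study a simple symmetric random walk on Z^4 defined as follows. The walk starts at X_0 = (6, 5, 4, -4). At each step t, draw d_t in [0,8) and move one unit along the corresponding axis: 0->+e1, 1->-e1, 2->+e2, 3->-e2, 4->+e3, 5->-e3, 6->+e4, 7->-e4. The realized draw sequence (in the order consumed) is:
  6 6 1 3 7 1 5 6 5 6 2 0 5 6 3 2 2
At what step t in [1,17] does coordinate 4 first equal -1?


10

t=0: X=(6, 5, 4, -4), d=6 → +e4, X_1=(6, 5, 4, -3)
t=1: X=(6, 5, 4, -3), d=6 → +e4, X_2=(6, 5, 4, -2)
t=2: X=(6, 5, 4, -2), d=1 → -e1, X_3=(5, 5, 4, -2)
t=3: X=(5, 5, 4, -2), d=3 → -e2, X_4=(5, 4, 4, -2)
t=4: X=(5, 4, 4, -2), d=7 → -e4, X_5=(5, 4, 4, -3)
t=5: X=(5, 4, 4, -3), d=1 → -e1, X_6=(4, 4, 4, -3)
t=6: X=(4, 4, 4, -3), d=5 → -e3, X_7=(4, 4, 3, -3)
t=7: X=(4, 4, 3, -3), d=6 → +e4, X_8=(4, 4, 3, -2)
t=8: X=(4, 4, 3, -2), d=5 → -e3, X_9=(4, 4, 2, -2)
t=9: X=(4, 4, 2, -2), d=6 → +e4, X_10=(4, 4, 2, -1)
t=10: X=(4, 4, 2, -1), d=2 → +e2, X_11=(4, 5, 2, -1)
t=11: X=(4, 5, 2, -1), d=0 → +e1, X_12=(5, 5, 2, -1)
t=12: X=(5, 5, 2, -1), d=5 → -e3, X_13=(5, 5, 1, -1)
t=13: X=(5, 5, 1, -1), d=6 → +e4, X_14=(5, 5, 1, 0)
t=14: X=(5, 5, 1, 0), d=3 → -e2, X_15=(5, 4, 1, 0)
t=15: X=(5, 4, 1, 0), d=2 → +e2, X_16=(5, 5, 1, 0)
t=16: X=(5, 5, 1, 0), d=2 → +e2, X_17=(5, 6, 1, 0)


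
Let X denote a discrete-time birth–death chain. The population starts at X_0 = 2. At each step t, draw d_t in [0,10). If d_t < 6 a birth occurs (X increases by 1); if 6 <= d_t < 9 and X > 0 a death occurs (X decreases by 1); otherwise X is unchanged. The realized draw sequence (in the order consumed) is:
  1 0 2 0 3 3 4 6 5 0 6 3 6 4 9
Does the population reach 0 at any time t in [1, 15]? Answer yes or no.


no

t=0: X=2, d=1 → birth, X_1=3
t=1: X=3, d=0 → birth, X_2=4
t=2: X=4, d=2 → birth, X_3=5
t=3: X=5, d=0 → birth, X_4=6
t=4: X=6, d=3 → birth, X_5=7
t=5: X=7, d=3 → birth, X_6=8
t=6: X=8, d=4 → birth, X_7=9
t=7: X=9, d=6 → death, X_8=8
t=8: X=8, d=5 → birth, X_9=9
t=9: X=9, d=0 → birth, X_10=10
t=10: X=10, d=6 → death, X_11=9
t=11: X=9, d=3 → birth, X_12=10
t=12: X=10, d=6 → death, X_13=9
t=13: X=9, d=4 → birth, X_14=10
t=14: X=10, d=9 → hold, X_15=10


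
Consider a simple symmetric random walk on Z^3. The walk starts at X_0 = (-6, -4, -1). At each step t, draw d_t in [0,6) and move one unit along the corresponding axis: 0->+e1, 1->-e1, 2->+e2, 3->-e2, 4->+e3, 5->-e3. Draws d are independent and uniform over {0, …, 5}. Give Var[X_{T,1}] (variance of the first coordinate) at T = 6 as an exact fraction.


Outcome values over d=0..5: [1, -1, 0, 0, 0, 0]
Σy = 0, Σy² = 2, M = 6
μ = 0/6 = 0,  σ² = 2/6 − (0)² = 1/3
Independent increments: Var[X_6] = 6·σ² = 6·(1/3) = 2

2


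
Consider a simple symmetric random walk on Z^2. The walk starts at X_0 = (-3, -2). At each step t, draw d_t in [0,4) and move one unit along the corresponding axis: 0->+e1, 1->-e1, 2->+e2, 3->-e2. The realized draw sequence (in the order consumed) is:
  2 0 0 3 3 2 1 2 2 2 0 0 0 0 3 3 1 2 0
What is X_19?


t=0: X=(-3, -2), d=2 → +e2, X_1=(-3, -1)
t=1: X=(-3, -1), d=0 → +e1, X_2=(-2, -1)
t=2: X=(-2, -1), d=0 → +e1, X_3=(-1, -1)
t=3: X=(-1, -1), d=3 → -e2, X_4=(-1, -2)
t=4: X=(-1, -2), d=3 → -e2, X_5=(-1, -3)
t=5: X=(-1, -3), d=2 → +e2, X_6=(-1, -2)
t=6: X=(-1, -2), d=1 → -e1, X_7=(-2, -2)
t=7: X=(-2, -2), d=2 → +e2, X_8=(-2, -1)
t=8: X=(-2, -1), d=2 → +e2, X_9=(-2, 0)
t=9: X=(-2, 0), d=2 → +e2, X_10=(-2, 1)
t=10: X=(-2, 1), d=0 → +e1, X_11=(-1, 1)
t=11: X=(-1, 1), d=0 → +e1, X_12=(0, 1)
t=12: X=(0, 1), d=0 → +e1, X_13=(1, 1)
t=13: X=(1, 1), d=0 → +e1, X_14=(2, 1)
t=14: X=(2, 1), d=3 → -e2, X_15=(2, 0)
t=15: X=(2, 0), d=3 → -e2, X_16=(2, -1)
t=16: X=(2, -1), d=1 → -e1, X_17=(1, -1)
t=17: X=(1, -1), d=2 → +e2, X_18=(1, 0)
t=18: X=(1, 0), d=0 → +e1, X_19=(2, 0)

(2, 0)


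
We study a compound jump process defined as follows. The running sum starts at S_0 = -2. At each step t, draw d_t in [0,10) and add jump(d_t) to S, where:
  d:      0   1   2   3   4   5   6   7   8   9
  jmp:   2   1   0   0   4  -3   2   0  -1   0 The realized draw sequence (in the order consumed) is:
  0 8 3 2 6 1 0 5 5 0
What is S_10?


0

t=0: S=-2, d=0, jump=2, S_1=0
t=1: S=0, d=8, jump=-1, S_2=-1
t=2: S=-1, d=3, jump=0, S_3=-1
t=3: S=-1, d=2, jump=0, S_4=-1
t=4: S=-1, d=6, jump=2, S_5=1
t=5: S=1, d=1, jump=1, S_6=2
t=6: S=2, d=0, jump=2, S_7=4
t=7: S=4, d=5, jump=-3, S_8=1
t=8: S=1, d=5, jump=-3, S_9=-2
t=9: S=-2, d=0, jump=2, S_10=0


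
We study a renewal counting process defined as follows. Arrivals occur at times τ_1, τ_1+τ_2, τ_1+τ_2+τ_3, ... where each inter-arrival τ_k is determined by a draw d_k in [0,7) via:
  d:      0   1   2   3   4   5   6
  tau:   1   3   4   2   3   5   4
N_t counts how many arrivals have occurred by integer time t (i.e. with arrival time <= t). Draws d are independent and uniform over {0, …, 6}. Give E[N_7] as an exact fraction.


1604849/823543

Inter-arrival values over d=0..6: [1, 3, 4, 2, 3, 5, 4]
Each d has probability 1/7, so the pmf of τ is: f(1) = 1/7, f(2) = 1/7, f(3) = 2/7, f(4) = 2/7, f(5) = 1/7
Renewal equation for m(n) = E[N_n]: condition on τ_1 = k (if k <= n, one arrival plus a fresh copy on the remaining n−k steps): m(n) = F(n) + Σ_{k<=n} f(k)·m(n−k), where F(n) = P(τ <= n) and m(0) = 0
m(1) = F(1) = 1/7
m(2) = F(2) + f(1)·m(1) = 2/7 + 1/7·1/7 = 15/49
m(3) = F(3) + f(1)·m(2) + f(2)·m(1) = 4/7 + 1/7·15/49 + 1/7·1/7 = 218/343
m(4) = F(4) + f(1)·m(3) + f(2)·m(2) + f(3)·m(1) = 6/7 + 1/7·218/343 + 1/7·15/49 + 2/7·1/7 = 2479/2401
m(5) = F(5) + f(1)·m(4) + f(2)·m(3) + f(3)·m(2) + f(4)·m(1) = 1 + 1/7·2479/2401 + 1/7·218/343 + 2/7·15/49 + 2/7·1/7 = 22968/16807
m(6) = F(6) + f(1)·m(5) + f(2)·m(4) + f(3)·m(3) + f(4)·m(2) + f(5)·m(1) = 1 + 1/7·22968/16807 + 1/7·2479/2401 + 2/7·218/343 + 2/7·15/49 + 1/7·1/7 = 192025/117649
m(7) = F(7) + f(1)·m(6) + f(2)·m(5) + f(3)·m(4) + f(4)·m(3) + f(5)·m(2) = 1 + 1/7·192025/117649 + 1/7·22968/16807 + 2/7·2479/2401 + 2/7·218/343 + 1/7·15/49 = 1604849/823543
E[N_7] = m(7) = 1604849/823543


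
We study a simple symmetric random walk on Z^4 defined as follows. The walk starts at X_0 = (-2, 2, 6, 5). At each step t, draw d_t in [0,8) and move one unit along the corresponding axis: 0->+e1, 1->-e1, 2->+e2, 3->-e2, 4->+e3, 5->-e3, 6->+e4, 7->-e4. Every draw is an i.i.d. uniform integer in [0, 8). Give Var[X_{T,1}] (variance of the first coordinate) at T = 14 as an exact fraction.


Outcome values over d=0..7: [1, -1, 0, 0, 0, 0, 0, 0]
Σy = 0, Σy² = 2, M = 8
μ = 0/8 = 0,  σ² = 2/8 − (0)² = 1/4
Independent increments: Var[X_14] = 14·σ² = 14·(1/4) = 7/2

7/2


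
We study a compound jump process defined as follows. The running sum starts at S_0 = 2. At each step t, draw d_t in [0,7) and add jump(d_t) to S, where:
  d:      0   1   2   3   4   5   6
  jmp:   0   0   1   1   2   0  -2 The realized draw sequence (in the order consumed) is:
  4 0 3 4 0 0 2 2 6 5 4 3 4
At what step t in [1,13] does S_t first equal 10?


t=0: S=2, d=4, jump=2, S_1=4
t=1: S=4, d=0, jump=0, S_2=4
t=2: S=4, d=3, jump=1, S_3=5
t=3: S=5, d=4, jump=2, S_4=7
t=4: S=7, d=0, jump=0, S_5=7
t=5: S=7, d=0, jump=0, S_6=7
t=6: S=7, d=2, jump=1, S_7=8
t=7: S=8, d=2, jump=1, S_8=9
t=8: S=9, d=6, jump=-2, S_9=7
t=9: S=7, d=5, jump=0, S_10=7
t=10: S=7, d=4, jump=2, S_11=9
t=11: S=9, d=3, jump=1, S_12=10
t=12: S=10, d=4, jump=2, S_13=12

12


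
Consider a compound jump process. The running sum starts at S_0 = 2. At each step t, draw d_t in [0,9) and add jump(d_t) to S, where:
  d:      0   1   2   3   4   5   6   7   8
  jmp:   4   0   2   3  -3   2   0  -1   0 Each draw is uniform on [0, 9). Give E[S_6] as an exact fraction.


20/3

Outcome values over d=0..8: [4, 0, 2, 3, -3, 2, 0, -1, 0]
Σy = 7, Σy² = 43, M = 9
μ = 7/9 = 7/9,  σ² = 43/9 − (7/9)² = 338/81
E[S_6] = 2 + 6·(7/9) = 20/3


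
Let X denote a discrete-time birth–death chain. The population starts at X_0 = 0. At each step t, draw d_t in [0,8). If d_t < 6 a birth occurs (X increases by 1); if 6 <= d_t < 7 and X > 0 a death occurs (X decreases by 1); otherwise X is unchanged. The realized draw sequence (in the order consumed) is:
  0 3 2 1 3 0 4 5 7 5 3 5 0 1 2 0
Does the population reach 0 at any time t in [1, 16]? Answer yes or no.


t=0: X=0, d=0 → birth, X_1=1
t=1: X=1, d=3 → birth, X_2=2
t=2: X=2, d=2 → birth, X_3=3
t=3: X=3, d=1 → birth, X_4=4
t=4: X=4, d=3 → birth, X_5=5
t=5: X=5, d=0 → birth, X_6=6
t=6: X=6, d=4 → birth, X_7=7
t=7: X=7, d=5 → birth, X_8=8
t=8: X=8, d=7 → hold, X_9=8
t=9: X=8, d=5 → birth, X_10=9
t=10: X=9, d=3 → birth, X_11=10
t=11: X=10, d=5 → birth, X_12=11
t=12: X=11, d=0 → birth, X_13=12
t=13: X=12, d=1 → birth, X_14=13
t=14: X=13, d=2 → birth, X_15=14
t=15: X=14, d=0 → birth, X_16=15

no


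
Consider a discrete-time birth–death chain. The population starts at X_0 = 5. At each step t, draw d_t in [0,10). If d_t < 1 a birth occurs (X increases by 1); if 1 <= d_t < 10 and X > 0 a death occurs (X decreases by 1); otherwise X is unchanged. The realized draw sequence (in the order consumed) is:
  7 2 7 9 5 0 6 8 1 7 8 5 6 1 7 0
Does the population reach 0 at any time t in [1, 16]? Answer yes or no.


yes

t=0: X=5, d=7 → death, X_1=4
t=1: X=4, d=2 → death, X_2=3
t=2: X=3, d=7 → death, X_3=2
t=3: X=2, d=9 → death, X_4=1
t=4: X=1, d=5 → death, X_5=0
t=5: X=0, d=0 → birth, X_6=1
t=6: X=1, d=6 → death, X_7=0
t=7: X=0, d=8 → hold, X_8=0
t=8: X=0, d=1 → hold, X_9=0
t=9: X=0, d=7 → hold, X_10=0
t=10: X=0, d=8 → hold, X_11=0
t=11: X=0, d=5 → hold, X_12=0
t=12: X=0, d=6 → hold, X_13=0
t=13: X=0, d=1 → hold, X_14=0
t=14: X=0, d=7 → hold, X_15=0
t=15: X=0, d=0 → birth, X_16=1


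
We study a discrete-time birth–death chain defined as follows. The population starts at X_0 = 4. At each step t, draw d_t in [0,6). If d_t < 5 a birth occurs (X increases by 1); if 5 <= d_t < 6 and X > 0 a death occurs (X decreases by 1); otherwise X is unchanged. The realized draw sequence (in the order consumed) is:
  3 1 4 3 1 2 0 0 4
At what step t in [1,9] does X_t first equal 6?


2

t=0: X=4, d=3 → birth, X_1=5
t=1: X=5, d=1 → birth, X_2=6
t=2: X=6, d=4 → birth, X_3=7
t=3: X=7, d=3 → birth, X_4=8
t=4: X=8, d=1 → birth, X_5=9
t=5: X=9, d=2 → birth, X_6=10
t=6: X=10, d=0 → birth, X_7=11
t=7: X=11, d=0 → birth, X_8=12
t=8: X=12, d=4 → birth, X_9=13


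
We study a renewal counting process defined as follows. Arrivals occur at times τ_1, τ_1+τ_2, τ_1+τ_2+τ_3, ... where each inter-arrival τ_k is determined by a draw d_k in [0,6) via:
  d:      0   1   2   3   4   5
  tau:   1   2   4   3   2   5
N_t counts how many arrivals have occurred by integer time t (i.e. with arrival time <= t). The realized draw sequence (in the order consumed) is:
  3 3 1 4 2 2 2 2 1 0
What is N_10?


4

draw d_1=3: τ_1=3, arrival time A_1=3
draw d_2=3: τ_2=3, arrival time A_2=6
draw d_3=1: τ_3=2, arrival time A_3=8
draw d_4=4: τ_4=2, arrival time A_4=10
draw d_5=2: τ_5=4, arrival time A_5=14
draw d_6=2: τ_6=4, arrival time A_6=18
draw d_7=2: τ_7=4, arrival time A_7=22
draw d_8=2: τ_8=4, arrival time A_8=26
draw d_9=1: τ_9=2, arrival time A_9=28
draw d_10=0: τ_10=1, arrival time A_10=29
N_t over t=0..10: 0:0 1:0 2:0 3:1 4:1 5:1 6:2 7:2 8:3 9:3 10:4


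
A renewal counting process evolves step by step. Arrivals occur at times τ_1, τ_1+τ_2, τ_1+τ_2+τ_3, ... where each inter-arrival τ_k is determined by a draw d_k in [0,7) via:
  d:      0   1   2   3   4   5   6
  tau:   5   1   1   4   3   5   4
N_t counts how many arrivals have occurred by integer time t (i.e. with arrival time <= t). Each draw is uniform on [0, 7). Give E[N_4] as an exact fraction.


2179/2401

Inter-arrival values over d=0..6: [5, 1, 1, 4, 3, 5, 4]
Each d has probability 1/7, so the pmf of τ is: f(1) = 2/7, f(3) = 1/7, f(4) = 2/7, f(5) = 2/7
Renewal equation for m(n) = E[N_n]: condition on τ_1 = k (if k <= n, one arrival plus a fresh copy on the remaining n−k steps): m(n) = F(n) + Σ_{k<=n} f(k)·m(n−k), where F(n) = P(τ <= n) and m(0) = 0
m(1) = F(1) = 2/7
m(2) = F(2) + f(1)·m(1) = 2/7 + 2/7·2/7 = 18/49
m(3) = F(3) + f(1)·m(2) = 3/7 + 2/7·18/49 = 183/343
m(4) = F(4) + f(1)·m(3) + f(3)·m(1) = 5/7 + 2/7·183/343 + 1/7·2/7 = 2179/2401
E[N_4] = m(4) = 2179/2401


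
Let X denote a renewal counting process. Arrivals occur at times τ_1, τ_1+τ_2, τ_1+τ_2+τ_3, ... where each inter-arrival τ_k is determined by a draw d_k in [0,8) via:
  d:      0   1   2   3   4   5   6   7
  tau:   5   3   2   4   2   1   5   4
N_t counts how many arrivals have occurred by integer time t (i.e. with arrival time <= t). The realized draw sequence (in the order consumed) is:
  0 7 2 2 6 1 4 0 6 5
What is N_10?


2

draw d_1=0: τ_1=5, arrival time A_1=5
draw d_2=7: τ_2=4, arrival time A_2=9
draw d_3=2: τ_3=2, arrival time A_3=11
draw d_4=2: τ_4=2, arrival time A_4=13
draw d_5=6: τ_5=5, arrival time A_5=18
draw d_6=1: τ_6=3, arrival time A_6=21
draw d_7=4: τ_7=2, arrival time A_7=23
draw d_8=0: τ_8=5, arrival time A_8=28
draw d_9=6: τ_9=5, arrival time A_9=33
draw d_10=5: τ_10=1, arrival time A_10=34
N_t over t=0..10: 0:0 1:0 2:0 3:0 4:0 5:1 6:1 7:1 8:1 9:2 10:2


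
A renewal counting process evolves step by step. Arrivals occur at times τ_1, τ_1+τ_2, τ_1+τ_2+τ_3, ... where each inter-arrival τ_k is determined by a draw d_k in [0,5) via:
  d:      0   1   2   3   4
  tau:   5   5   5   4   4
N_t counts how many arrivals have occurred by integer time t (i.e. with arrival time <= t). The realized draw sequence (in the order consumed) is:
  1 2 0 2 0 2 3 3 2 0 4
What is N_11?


2

draw d_1=1: τ_1=5, arrival time A_1=5
draw d_2=2: τ_2=5, arrival time A_2=10
draw d_3=0: τ_3=5, arrival time A_3=15
draw d_4=2: τ_4=5, arrival time A_4=20
draw d_5=0: τ_5=5, arrival time A_5=25
draw d_6=2: τ_6=5, arrival time A_6=30
draw d_7=3: τ_7=4, arrival time A_7=34
draw d_8=3: τ_8=4, arrival time A_8=38
draw d_9=2: τ_9=5, arrival time A_9=43
draw d_10=0: τ_10=5, arrival time A_10=48
draw d_11=4: τ_11=4, arrival time A_11=52
N_t over t=0..11: 0:0 1:0 2:0 3:0 4:0 5:1 6:1 7:1 8:1 9:1 10:2 11:2


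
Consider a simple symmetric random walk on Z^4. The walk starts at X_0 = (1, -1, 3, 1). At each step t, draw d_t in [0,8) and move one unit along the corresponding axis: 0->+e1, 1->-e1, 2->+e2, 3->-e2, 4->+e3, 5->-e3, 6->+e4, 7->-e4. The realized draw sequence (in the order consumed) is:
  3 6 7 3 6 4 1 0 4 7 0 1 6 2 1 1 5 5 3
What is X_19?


(-1, -3, 3, 2)

t=0: X=(1, -1, 3, 1), d=3 → -e2, X_1=(1, -2, 3, 1)
t=1: X=(1, -2, 3, 1), d=6 → +e4, X_2=(1, -2, 3, 2)
t=2: X=(1, -2, 3, 2), d=7 → -e4, X_3=(1, -2, 3, 1)
t=3: X=(1, -2, 3, 1), d=3 → -e2, X_4=(1, -3, 3, 1)
t=4: X=(1, -3, 3, 1), d=6 → +e4, X_5=(1, -3, 3, 2)
t=5: X=(1, -3, 3, 2), d=4 → +e3, X_6=(1, -3, 4, 2)
t=6: X=(1, -3, 4, 2), d=1 → -e1, X_7=(0, -3, 4, 2)
t=7: X=(0, -3, 4, 2), d=0 → +e1, X_8=(1, -3, 4, 2)
t=8: X=(1, -3, 4, 2), d=4 → +e3, X_9=(1, -3, 5, 2)
t=9: X=(1, -3, 5, 2), d=7 → -e4, X_10=(1, -3, 5, 1)
t=10: X=(1, -3, 5, 1), d=0 → +e1, X_11=(2, -3, 5, 1)
t=11: X=(2, -3, 5, 1), d=1 → -e1, X_12=(1, -3, 5, 1)
t=12: X=(1, -3, 5, 1), d=6 → +e4, X_13=(1, -3, 5, 2)
t=13: X=(1, -3, 5, 2), d=2 → +e2, X_14=(1, -2, 5, 2)
t=14: X=(1, -2, 5, 2), d=1 → -e1, X_15=(0, -2, 5, 2)
t=15: X=(0, -2, 5, 2), d=1 → -e1, X_16=(-1, -2, 5, 2)
t=16: X=(-1, -2, 5, 2), d=5 → -e3, X_17=(-1, -2, 4, 2)
t=17: X=(-1, -2, 4, 2), d=5 → -e3, X_18=(-1, -2, 3, 2)
t=18: X=(-1, -2, 3, 2), d=3 → -e2, X_19=(-1, -3, 3, 2)


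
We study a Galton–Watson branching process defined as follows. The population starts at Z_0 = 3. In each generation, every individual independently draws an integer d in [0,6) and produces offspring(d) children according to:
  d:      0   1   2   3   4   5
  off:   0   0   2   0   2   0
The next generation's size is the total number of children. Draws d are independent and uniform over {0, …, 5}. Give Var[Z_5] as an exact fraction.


Outcome values over d=0..5: [0, 0, 2, 0, 2, 0]
Σy = 4, Σy² = 8, M = 6
μ = 4/6 = 2/3,  σ² = 8/6 − (2/3)² = 8/9
V_0 = 0, E_0 = 3
V_1 = 8/9·E_0 + (2/3)²·V_0 = 8/3;  E_1 = 2
V_2 = 8/9·E_1 + (2/3)²·V_1 = 80/27;  E_2 = 4/3
V_3 = 8/9·E_2 + (2/3)²·V_2 = 608/243;  E_3 = 8/9
V_4 = 8/9·E_3 + (2/3)²·V_3 = 4160/2187;  E_4 = 16/27
V_5 = 8/9·E_4 + (2/3)²·V_4 = 27008/19683;  E_5 = 32/81

27008/19683


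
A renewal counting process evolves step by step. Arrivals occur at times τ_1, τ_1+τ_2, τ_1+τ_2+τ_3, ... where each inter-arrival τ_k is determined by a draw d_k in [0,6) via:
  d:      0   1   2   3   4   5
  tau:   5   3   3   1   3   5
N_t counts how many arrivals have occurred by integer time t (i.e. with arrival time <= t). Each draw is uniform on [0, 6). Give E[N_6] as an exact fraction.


75211/46656

Inter-arrival values over d=0..5: [5, 3, 3, 1, 3, 5]
Each d has probability 1/6, so the pmf of τ is: f(1) = 1/6, f(3) = 1/2, f(5) = 1/3
Renewal equation for m(n) = E[N_n]: condition on τ_1 = k (if k <= n, one arrival plus a fresh copy on the remaining n−k steps): m(n) = F(n) + Σ_{k<=n} f(k)·m(n−k), where F(n) = P(τ <= n) and m(0) = 0
m(1) = F(1) = 1/6
m(2) = F(2) + f(1)·m(1) = 1/6 + 1/6·1/6 = 7/36
m(3) = F(3) + f(1)·m(2) = 2/3 + 1/6·7/36 = 151/216
m(4) = F(4) + f(1)·m(3) + f(3)·m(1) = 2/3 + 1/6·151/216 + 1/2·1/6 = 1123/1296
m(5) = F(5) + f(1)·m(4) + f(3)·m(2) = 1 + 1/6·1123/1296 + 1/2·7/36 = 9655/7776
m(6) = F(6) + f(1)·m(5) + f(3)·m(3) + f(5)·m(1) = 1 + 1/6·9655/7776 + 1/2·151/216 + 1/3·1/6 = 75211/46656
E[N_6] = m(6) = 75211/46656


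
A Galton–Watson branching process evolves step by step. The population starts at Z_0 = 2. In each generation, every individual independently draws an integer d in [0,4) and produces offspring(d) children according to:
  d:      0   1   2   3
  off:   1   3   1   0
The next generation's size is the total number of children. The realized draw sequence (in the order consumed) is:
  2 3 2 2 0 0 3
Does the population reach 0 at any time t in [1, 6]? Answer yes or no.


gen 0: Z_0=2, draws=[2, 3], offspring=[1, 0], Z_1=1
gen 1: Z_1=1, draws=[2], offspring=[1], Z_2=1
gen 2: Z_2=1, draws=[2], offspring=[1], Z_3=1
gen 3: Z_3=1, draws=[0], offspring=[1], Z_4=1
gen 4: Z_4=1, draws=[0], offspring=[1], Z_5=1
gen 5: Z_5=1, draws=[3], offspring=[0], Z_6=0

yes


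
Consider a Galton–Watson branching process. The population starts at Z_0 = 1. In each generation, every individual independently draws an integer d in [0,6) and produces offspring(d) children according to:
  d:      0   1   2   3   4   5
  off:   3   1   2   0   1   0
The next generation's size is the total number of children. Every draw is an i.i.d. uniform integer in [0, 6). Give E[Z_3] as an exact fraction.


Outcome values over d=0..5: [3, 1, 2, 0, 1, 0]
Σy = 7, Σy² = 15, M = 6
μ = 7/6 = 7/6,  σ² = 15/6 − (7/6)² = 41/36
E[Z_0] = 1
E[Z_1] = 7/6·E[Z_0] = 7/6
E[Z_2] = 7/6·E[Z_1] = 49/36
E[Z_3] = 7/6·E[Z_2] = 343/216

343/216


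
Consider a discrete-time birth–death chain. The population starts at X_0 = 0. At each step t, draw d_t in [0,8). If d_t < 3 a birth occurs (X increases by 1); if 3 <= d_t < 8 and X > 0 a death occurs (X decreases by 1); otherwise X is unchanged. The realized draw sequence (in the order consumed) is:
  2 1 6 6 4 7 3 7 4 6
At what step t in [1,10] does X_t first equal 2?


t=0: X=0, d=2 → birth, X_1=1
t=1: X=1, d=1 → birth, X_2=2
t=2: X=2, d=6 → death, X_3=1
t=3: X=1, d=6 → death, X_4=0
t=4: X=0, d=4 → hold, X_5=0
t=5: X=0, d=7 → hold, X_6=0
t=6: X=0, d=3 → hold, X_7=0
t=7: X=0, d=7 → hold, X_8=0
t=8: X=0, d=4 → hold, X_9=0
t=9: X=0, d=6 → hold, X_10=0

2


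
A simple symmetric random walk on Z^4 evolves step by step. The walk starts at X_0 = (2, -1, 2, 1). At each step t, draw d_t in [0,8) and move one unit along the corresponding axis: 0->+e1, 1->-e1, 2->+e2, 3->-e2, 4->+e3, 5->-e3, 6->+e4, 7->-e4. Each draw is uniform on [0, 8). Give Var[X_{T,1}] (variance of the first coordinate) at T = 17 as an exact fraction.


17/4

Outcome values over d=0..7: [1, -1, 0, 0, 0, 0, 0, 0]
Σy = 0, Σy² = 2, M = 8
μ = 0/8 = 0,  σ² = 2/8 − (0)² = 1/4
Independent increments: Var[X_17] = 17·σ² = 17·(1/4) = 17/4


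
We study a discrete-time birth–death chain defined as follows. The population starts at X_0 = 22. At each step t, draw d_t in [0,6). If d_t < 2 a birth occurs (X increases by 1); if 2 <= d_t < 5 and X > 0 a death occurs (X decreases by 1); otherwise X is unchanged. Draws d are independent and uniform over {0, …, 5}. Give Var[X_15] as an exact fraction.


X can drop by at most 1 per step and X_0 = 22 > T = 15, so X_t >= 22 − t >= 7 > 0 for every t <= 15: the floor at 0 (the 'and X > 0' condition) never binds. Hence X_15 = X_0 + Σ_{t<15} Y_t with i.i.d. increments Y_t = y(d_t) ∈ {+1, −1, 0}.
Outcome values over d=0..5: [1, 1, -1, -1, -1, 0]
Σy = -1, Σy² = 5, M = 6
μ = -1/6 = -1/6,  σ² = 5/6 − (-1/6)² = 29/36
Independent increments: Var[X_15] = 15·σ² = 15·(29/36) = 145/12

145/12


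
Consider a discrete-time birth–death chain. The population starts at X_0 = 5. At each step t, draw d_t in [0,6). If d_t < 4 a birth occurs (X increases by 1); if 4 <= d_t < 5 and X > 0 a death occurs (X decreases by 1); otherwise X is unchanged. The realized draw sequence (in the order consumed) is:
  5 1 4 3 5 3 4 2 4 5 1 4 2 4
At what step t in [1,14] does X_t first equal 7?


6

t=0: X=5, d=5 → hold, X_1=5
t=1: X=5, d=1 → birth, X_2=6
t=2: X=6, d=4 → death, X_3=5
t=3: X=5, d=3 → birth, X_4=6
t=4: X=6, d=5 → hold, X_5=6
t=5: X=6, d=3 → birth, X_6=7
t=6: X=7, d=4 → death, X_7=6
t=7: X=6, d=2 → birth, X_8=7
t=8: X=7, d=4 → death, X_9=6
t=9: X=6, d=5 → hold, X_10=6
t=10: X=6, d=1 → birth, X_11=7
t=11: X=7, d=4 → death, X_12=6
t=12: X=6, d=2 → birth, X_13=7
t=13: X=7, d=4 → death, X_14=6


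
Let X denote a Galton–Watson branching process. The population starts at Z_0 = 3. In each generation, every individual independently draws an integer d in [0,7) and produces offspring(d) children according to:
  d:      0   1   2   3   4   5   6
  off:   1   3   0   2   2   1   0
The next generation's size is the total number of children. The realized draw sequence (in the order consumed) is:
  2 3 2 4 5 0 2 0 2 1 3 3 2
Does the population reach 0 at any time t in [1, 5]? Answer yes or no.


no

gen 0: Z_0=3, draws=[2, 3, 2], offspring=[0, 2, 0], Z_1=2
gen 1: Z_1=2, draws=[4, 5], offspring=[2, 1], Z_2=3
gen 2: Z_2=3, draws=[0, 2, 0], offspring=[1, 0, 1], Z_3=2
gen 3: Z_3=2, draws=[2, 1], offspring=[0, 3], Z_4=3
gen 4: Z_4=3, draws=[3, 3, 2], offspring=[2, 2, 0], Z_5=4


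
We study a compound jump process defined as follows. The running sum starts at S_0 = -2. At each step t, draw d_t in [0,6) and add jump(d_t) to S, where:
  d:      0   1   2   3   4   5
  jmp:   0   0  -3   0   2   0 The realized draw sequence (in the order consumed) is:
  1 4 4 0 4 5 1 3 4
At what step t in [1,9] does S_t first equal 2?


3

t=0: S=-2, d=1, jump=0, S_1=-2
t=1: S=-2, d=4, jump=2, S_2=0
t=2: S=0, d=4, jump=2, S_3=2
t=3: S=2, d=0, jump=0, S_4=2
t=4: S=2, d=4, jump=2, S_5=4
t=5: S=4, d=5, jump=0, S_6=4
t=6: S=4, d=1, jump=0, S_7=4
t=7: S=4, d=3, jump=0, S_8=4
t=8: S=4, d=4, jump=2, S_9=6


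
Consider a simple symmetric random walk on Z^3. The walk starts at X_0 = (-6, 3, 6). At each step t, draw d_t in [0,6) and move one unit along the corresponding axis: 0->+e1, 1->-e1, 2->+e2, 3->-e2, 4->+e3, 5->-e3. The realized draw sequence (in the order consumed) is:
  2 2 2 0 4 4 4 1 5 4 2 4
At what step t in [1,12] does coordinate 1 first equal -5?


t=0: X=(-6, 3, 6), d=2 → +e2, X_1=(-6, 4, 6)
t=1: X=(-6, 4, 6), d=2 → +e2, X_2=(-6, 5, 6)
t=2: X=(-6, 5, 6), d=2 → +e2, X_3=(-6, 6, 6)
t=3: X=(-6, 6, 6), d=0 → +e1, X_4=(-5, 6, 6)
t=4: X=(-5, 6, 6), d=4 → +e3, X_5=(-5, 6, 7)
t=5: X=(-5, 6, 7), d=4 → +e3, X_6=(-5, 6, 8)
t=6: X=(-5, 6, 8), d=4 → +e3, X_7=(-5, 6, 9)
t=7: X=(-5, 6, 9), d=1 → -e1, X_8=(-6, 6, 9)
t=8: X=(-6, 6, 9), d=5 → -e3, X_9=(-6, 6, 8)
t=9: X=(-6, 6, 8), d=4 → +e3, X_10=(-6, 6, 9)
t=10: X=(-6, 6, 9), d=2 → +e2, X_11=(-6, 7, 9)
t=11: X=(-6, 7, 9), d=4 → +e3, X_12=(-6, 7, 10)

4


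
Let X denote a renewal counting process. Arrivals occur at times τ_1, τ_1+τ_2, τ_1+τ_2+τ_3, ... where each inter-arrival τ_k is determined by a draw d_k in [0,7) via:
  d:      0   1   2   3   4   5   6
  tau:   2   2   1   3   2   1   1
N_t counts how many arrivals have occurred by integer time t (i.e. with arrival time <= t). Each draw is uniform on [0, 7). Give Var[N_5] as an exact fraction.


Inter-arrival values over d=0..6: [2, 2, 1, 3, 2, 1, 1]
Each d has probability 1/7, so the pmf of τ is: f(1) = 3/7, f(2) = 3/7, f(3) = 1/7
Let p_n(j) = P(N_n = j), with p_0 = [1]. Condition on τ_1: p_n(0) = P(τ > n), and for j >= 1, p_n(j) = Σ_{k<=n} f(k)·p_{n−k}(j−1)
p_1 = [4/7, 3/7]  (j = 0..1)
p_2 = [1/7, 33/49, 9/49]  (j = 0..2)
p_3 = [0, 22/49, 162/343, 27/343]  (j = 0..3)
p_4 = [0, 1/7, 186/343, 675/2401, 81/2401]  (j = 0..4)
p_5 = [0, 1/49, 120/343, 1107/2401, 2592/16807, 243/16807]  (j = 0..5)
E[N_5] = Σ j·p_5(j) = 46933/16807;  E[N_5²] = Σ j²·p_5(j) = 141151/16807
Var[N_5] = 141151/16807 − (46933/16807)² = 169618368/282475249

169618368/282475249
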